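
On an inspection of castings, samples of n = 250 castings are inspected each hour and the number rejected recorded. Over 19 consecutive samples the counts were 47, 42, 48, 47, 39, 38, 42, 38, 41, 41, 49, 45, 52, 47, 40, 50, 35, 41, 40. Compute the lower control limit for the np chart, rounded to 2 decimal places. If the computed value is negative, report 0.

p̄ = Σdᵢ / (k·n) = 822 / (19 × 250) = 0.17305
LCL = np̄ − 3·√(np̄(1−p̄)) = 43.2632 − 3 × 5.9813 = 25.3192

25.32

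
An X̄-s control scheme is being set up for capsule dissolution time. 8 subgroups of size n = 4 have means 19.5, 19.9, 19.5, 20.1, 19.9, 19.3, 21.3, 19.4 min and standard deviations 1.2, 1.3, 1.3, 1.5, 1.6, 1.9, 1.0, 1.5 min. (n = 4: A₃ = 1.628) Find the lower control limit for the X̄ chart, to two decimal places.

X̄̄ = (19.5 + 19.9 + 19.5 + 20.1 + 19.9 + 19.3 + 21.3 + 19.4) / 8 = 19.8625
s̄ = (1.2 + 1.3 + 1.3 + 1.5 + 1.6 + 1.9 + 1.0 + 1.5) / 8 = 1.4125
LCL = X̄̄ − A₃·s̄ = 19.8625 − 1.628 × 1.4125 = 17.5630

17.56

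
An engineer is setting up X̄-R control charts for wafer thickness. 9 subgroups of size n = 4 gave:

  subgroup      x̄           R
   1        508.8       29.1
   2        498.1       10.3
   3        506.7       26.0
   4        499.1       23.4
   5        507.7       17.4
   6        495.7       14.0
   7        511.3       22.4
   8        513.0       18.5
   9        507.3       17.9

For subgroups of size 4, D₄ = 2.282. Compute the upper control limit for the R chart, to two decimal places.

45.39

R̄ = (29.1 + 10.3 + 26.0 + 23.4 + 17.4 + 14.0 + 22.4 + 18.5 + 17.9) / 9 = 179.0000 / 9 = 19.8889
UCL_R = D₄·R̄ = 2.282 × 19.8889 = 45.3864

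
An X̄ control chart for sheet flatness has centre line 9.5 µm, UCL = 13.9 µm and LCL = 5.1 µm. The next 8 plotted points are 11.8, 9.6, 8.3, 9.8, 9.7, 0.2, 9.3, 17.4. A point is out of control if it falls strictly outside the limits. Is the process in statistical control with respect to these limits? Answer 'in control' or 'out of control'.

out of control

Compare each point to [5.1, 13.9]: sample 6 = 0.2 < LCL; sample 8 = 17.4 > UCL.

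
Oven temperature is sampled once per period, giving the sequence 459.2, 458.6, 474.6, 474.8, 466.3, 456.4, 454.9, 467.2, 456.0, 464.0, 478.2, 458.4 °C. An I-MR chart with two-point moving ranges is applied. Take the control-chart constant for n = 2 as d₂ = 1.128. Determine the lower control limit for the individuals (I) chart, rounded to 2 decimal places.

X̄ = (459.2 + 458.6 + 474.6 + 474.8 + 466.3 + 456.4 + 454.9 + 467.2 + 456.0 + 464.0 + 478.2 + 458.4) / 12 = 464.0500
Moving ranges: 0.6, 16.0, 0.2, 8.5, 9.9, 1.5, 12.3, 11.2, 8.0, 14.2, 19.8; M̄R̄ = 102.2000 / 11 = 9.2909
LCL = X̄ − 3·M̄R̄/d₂ = 464.0500 − 3 × 9.2909 / 1.128 = 439.3401

439.34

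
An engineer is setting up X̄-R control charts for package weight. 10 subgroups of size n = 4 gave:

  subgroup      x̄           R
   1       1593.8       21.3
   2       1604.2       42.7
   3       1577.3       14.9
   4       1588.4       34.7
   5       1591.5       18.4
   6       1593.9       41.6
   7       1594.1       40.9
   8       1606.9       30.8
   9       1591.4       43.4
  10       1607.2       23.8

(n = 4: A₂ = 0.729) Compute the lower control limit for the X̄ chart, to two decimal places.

1572.09

X̄̄ = (1593.8 + 1604.2 + 1577.3 + 1588.4 + 1591.5 + 1593.9 + 1594.1 + 1606.9 + 1591.4 + 1607.2) / 10 = 15948.7000 / 10 = 1594.8700
R̄ = (21.3 + 42.7 + 14.9 + 34.7 + 18.4 + 41.6 + 40.9 + 30.8 + 43.4 + 23.8) / 10 = 312.5000 / 10 = 31.2500
LCL = X̄̄ − A₂·R̄ = 1594.8700 − 0.729 × 31.2500 = 1572.0888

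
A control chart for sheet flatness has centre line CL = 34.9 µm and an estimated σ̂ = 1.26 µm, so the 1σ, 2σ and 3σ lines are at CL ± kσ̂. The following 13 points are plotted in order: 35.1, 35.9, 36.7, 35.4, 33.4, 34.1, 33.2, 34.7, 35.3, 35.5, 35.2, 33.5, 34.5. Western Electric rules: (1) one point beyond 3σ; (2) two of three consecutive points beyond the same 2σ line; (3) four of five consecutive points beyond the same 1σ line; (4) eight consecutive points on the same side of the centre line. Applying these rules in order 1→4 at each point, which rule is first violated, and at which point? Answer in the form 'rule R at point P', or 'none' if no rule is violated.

Zone of each point (C = within 1σ̂, B = 1σ̂–2σ̂, A = 2σ̂–3σ̂, * = beyond 3σ̂; sign = side of CL): 1:+C, 2:+C, 3:+B, 4:+C, 5:-B, 6:-C, 7:-B, 8:-C, 9:+C, 10:+C, 11:+C, 12:-B, 13:-C
No rule fires across all 13 points.

none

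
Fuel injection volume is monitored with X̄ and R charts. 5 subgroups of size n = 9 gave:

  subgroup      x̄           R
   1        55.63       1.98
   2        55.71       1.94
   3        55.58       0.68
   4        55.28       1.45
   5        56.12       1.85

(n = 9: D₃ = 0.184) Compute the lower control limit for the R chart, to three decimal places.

R̄ = (1.98 + 1.94 + 0.68 + 1.45 + 1.85) / 5 = 7.9000 / 5 = 1.5800
LCL_R = D₃·R̄ = 0.184 × 1.5800 = 0.2907

0.291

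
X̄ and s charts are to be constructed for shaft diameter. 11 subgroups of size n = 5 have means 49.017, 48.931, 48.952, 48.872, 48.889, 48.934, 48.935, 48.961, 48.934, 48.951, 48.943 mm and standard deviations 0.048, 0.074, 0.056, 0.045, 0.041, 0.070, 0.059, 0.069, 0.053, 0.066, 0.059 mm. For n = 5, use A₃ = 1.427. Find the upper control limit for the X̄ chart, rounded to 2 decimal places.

X̄̄ = (49.017 + 48.931 + 48.952 + 48.872 + 48.889 + 48.934 + 48.935 + 48.961 + 48.934 + 48.951 + 48.943) / 11 = 48.9381
s̄ = (0.048 + 0.074 + 0.056 + 0.045 + 0.041 + 0.070 + 0.059 + 0.069 + 0.053 + 0.066 + 0.059) / 11 = 0.0582
UCL = X̄̄ + A₃·s̄ = 48.9381 + 1.427 × 0.0582 = 49.0211

49.02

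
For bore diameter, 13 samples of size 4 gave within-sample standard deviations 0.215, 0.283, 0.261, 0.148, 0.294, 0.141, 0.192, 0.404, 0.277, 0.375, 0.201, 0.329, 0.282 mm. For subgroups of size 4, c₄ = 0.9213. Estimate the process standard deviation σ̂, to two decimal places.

0.28

s̄ = (0.215 + 0.283 + 0.261 + 0.148 + 0.294 + 0.141 + 0.192 + 0.404 + 0.277 + 0.375 + 0.201 + 0.329 + 0.282) / 13 = 0.2617
σ̂ = s̄ / c₄ = 0.2617 / 0.9213 = 0.2840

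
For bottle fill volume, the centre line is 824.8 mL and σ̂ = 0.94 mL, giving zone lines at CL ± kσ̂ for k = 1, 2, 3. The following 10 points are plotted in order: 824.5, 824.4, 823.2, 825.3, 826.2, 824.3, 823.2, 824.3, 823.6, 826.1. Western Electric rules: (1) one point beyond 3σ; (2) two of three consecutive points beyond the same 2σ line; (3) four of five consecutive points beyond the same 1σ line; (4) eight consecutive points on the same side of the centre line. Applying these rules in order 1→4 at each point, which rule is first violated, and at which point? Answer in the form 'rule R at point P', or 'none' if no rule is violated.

none

Zone of each point (C = within 1σ̂, B = 1σ̂–2σ̂, A = 2σ̂–3σ̂, * = beyond 3σ̂; sign = side of CL): 1:-C, 2:-C, 3:-B, 4:+C, 5:+B, 6:-C, 7:-B, 8:-C, 9:-B, 10:+B
No rule fires across all 10 points.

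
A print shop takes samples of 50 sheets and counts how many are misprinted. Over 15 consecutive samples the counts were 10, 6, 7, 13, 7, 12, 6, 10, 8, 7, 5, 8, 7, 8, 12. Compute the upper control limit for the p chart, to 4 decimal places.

0.3266

p̄ = Σdᵢ / (k·n) = 126 / (15 × 50) = 0.16800
UCL = p̄ + 3·√(p̄(1−p̄)/n) = 0.16800 + 3 × √(0.16800×0.83200/50) = 0.16800 + 3 × 0.05287 = 0.32662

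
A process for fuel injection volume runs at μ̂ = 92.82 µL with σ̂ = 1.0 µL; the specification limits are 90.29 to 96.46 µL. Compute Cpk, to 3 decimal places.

Cpu = (USL − μ̂) / (3σ̂) = (96.46 − 92.82) / (3 × 1.0) = 1.2133; Cpl = (μ̂ − LSL) / (3σ̂) = (92.82 − 90.29) / (3 × 1.0) = 0.8433; Cpk = min(Cpu, Cpl) = 0.8433

0.843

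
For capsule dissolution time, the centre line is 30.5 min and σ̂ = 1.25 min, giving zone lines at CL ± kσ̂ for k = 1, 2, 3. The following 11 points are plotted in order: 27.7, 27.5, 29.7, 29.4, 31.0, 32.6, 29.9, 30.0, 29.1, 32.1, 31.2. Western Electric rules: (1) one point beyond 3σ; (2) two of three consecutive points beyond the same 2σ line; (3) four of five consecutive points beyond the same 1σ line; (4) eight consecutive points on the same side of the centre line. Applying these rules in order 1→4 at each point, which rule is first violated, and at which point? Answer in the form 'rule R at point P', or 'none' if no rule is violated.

Zone of each point (C = within 1σ̂, B = 1σ̂–2σ̂, A = 2σ̂–3σ̂, * = beyond 3σ̂; sign = side of CL): 1:-A, 2:-A, 3:-C, 4:-C, 5:+C, 6:+B, 7:-C, 8:-C, 9:-B, 10:+B, 11:+C
Rule 2 (two of three consecutive points beyond the same 2σ limit) is satisfied at point 2.

rule 2 at point 2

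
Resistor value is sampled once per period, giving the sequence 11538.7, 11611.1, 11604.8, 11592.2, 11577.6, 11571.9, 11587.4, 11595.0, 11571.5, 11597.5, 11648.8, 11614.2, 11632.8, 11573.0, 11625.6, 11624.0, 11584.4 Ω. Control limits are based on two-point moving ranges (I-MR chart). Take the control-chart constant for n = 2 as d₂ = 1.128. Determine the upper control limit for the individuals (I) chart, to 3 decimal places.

X̄ = (11538.7 + 11611.1 + 11604.8 + 11592.2 + 11577.6 + 11571.9 + 11587.4 + 11595.0 + 11571.5 + 11597.5 + 11648.8 + 11614.2 + 11632.8 + 11573.0 + 11625.6 + 11624.0 + 11584.4) / 17 = 11597.0882
Moving ranges: 72.4, 6.3, 12.6, 14.6, 5.7, 15.5, 7.6, 23.5, 26.0, 51.3, 34.6, 18.6, 59.8, 52.6, 1.6, 39.6; M̄R̄ = 442.3000 / 16 = 27.6438
UCL = X̄ + 3·M̄R̄/d₂ = 11597.0882 + 3 × 27.6438 / 1.128 = 11670.6088

11670.609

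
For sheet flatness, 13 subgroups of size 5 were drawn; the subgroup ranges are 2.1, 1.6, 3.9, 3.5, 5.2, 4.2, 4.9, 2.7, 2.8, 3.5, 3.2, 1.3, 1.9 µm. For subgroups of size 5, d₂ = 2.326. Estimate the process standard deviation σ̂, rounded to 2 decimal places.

R̄ = (2.1 + 1.6 + 3.9 + 3.5 + 5.2 + 4.2 + 4.9 + 2.7 + 2.8 + 3.5 + 3.2 + 1.3 + 1.9) / 13 = 3.1385
σ̂ = R̄ / d₂ = 3.1385 / 2.326 = 1.3493

1.35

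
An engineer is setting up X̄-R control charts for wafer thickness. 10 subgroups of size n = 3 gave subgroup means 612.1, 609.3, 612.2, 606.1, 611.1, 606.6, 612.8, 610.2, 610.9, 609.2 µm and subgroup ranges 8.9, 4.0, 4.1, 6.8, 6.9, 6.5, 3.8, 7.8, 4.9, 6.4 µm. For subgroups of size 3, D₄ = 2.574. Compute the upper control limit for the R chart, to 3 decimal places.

R̄ = (8.9 + 4.0 + 4.1 + 6.8 + 6.9 + 6.5 + 3.8 + 7.8 + 4.9 + 6.4) / 10 = 60.1000 / 10 = 6.0100
UCL_R = D₄·R̄ = 2.574 × 6.0100 = 15.4697

15.470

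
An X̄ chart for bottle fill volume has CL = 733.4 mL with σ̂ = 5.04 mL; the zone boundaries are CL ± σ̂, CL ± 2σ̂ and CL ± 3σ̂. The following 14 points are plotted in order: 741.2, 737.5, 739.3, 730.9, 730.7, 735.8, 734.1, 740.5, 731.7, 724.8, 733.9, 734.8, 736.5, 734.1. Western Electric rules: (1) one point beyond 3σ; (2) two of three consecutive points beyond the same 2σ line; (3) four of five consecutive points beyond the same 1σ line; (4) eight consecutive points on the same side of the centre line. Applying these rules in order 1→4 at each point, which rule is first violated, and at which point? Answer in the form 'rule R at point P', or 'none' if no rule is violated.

none

Zone of each point (C = within 1σ̂, B = 1σ̂–2σ̂, A = 2σ̂–3σ̂, * = beyond 3σ̂; sign = side of CL): 1:+B, 2:+C, 3:+B, 4:-C, 5:-C, 6:+C, 7:+C, 8:+B, 9:-C, 10:-B, 11:+C, 12:+C, 13:+C, 14:+C
No rule fires across all 14 points.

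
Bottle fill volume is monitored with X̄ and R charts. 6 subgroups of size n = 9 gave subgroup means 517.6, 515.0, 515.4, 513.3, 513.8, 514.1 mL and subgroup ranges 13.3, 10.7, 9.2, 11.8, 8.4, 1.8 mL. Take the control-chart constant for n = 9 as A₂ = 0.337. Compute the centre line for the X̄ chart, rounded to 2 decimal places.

514.87

X̄̄ = (517.6 + 515.0 + 515.4 + 513.3 + 513.8 + 514.1) / 6 = 3089.2000 / 6 = 514.8667
CL = X̄̄ = 514.8667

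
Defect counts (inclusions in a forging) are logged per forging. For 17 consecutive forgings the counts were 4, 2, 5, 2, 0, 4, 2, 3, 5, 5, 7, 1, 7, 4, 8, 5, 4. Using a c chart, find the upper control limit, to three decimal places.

10.000

c̄ = (4 + 2 + 5 + 2 + 0 + 4 + 2 + 3 + 5 + 5 + 7 + 1 + 7 + 4 + 8 + 5 + 4) / 17 = 68 / 17 = 4.0000
UCL = c̄ + 3√c̄ = 4.0000 + 3 × √4.0000 = 4.0000 + 3 × 2.0000 = 10.0000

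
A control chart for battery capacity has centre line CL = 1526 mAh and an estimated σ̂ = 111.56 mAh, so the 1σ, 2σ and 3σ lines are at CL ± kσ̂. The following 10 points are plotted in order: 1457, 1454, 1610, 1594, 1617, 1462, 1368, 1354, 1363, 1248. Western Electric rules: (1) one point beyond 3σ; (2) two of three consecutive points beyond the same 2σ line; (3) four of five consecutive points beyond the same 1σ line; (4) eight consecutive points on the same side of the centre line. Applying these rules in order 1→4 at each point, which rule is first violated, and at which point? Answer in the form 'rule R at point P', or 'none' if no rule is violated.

Zone of each point (C = within 1σ̂, B = 1σ̂–2σ̂, A = 2σ̂–3σ̂, * = beyond 3σ̂; sign = side of CL): 1:-C, 2:-C, 3:+C, 4:+C, 5:+C, 6:-C, 7:-B, 8:-B, 9:-B, 10:-A
Rule 3 (four of five consecutive points beyond the same 1σ limit) is satisfied at point 10.

rule 3 at point 10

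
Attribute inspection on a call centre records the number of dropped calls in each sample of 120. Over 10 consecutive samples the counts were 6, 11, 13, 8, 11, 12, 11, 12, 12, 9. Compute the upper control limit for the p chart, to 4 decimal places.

0.1649

p̄ = Σdᵢ / (k·n) = 105 / (10 × 120) = 0.08750
UCL = p̄ + 3·√(p̄(1−p̄)/n) = 0.08750 + 3 × √(0.08750×0.91250/120) = 0.08750 + 3 × 0.02579 = 0.16488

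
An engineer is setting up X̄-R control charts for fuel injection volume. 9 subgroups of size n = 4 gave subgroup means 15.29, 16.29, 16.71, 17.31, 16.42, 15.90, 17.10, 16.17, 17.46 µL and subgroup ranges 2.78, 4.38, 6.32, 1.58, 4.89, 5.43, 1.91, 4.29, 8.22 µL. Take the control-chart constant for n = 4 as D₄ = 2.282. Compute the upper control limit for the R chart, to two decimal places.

R̄ = (2.78 + 4.38 + 6.32 + 1.58 + 4.89 + 5.43 + 1.91 + 4.29 + 8.22) / 9 = 39.8000 / 9 = 4.4222
UCL_R = D₄·R̄ = 2.282 × 4.4222 = 10.0915

10.09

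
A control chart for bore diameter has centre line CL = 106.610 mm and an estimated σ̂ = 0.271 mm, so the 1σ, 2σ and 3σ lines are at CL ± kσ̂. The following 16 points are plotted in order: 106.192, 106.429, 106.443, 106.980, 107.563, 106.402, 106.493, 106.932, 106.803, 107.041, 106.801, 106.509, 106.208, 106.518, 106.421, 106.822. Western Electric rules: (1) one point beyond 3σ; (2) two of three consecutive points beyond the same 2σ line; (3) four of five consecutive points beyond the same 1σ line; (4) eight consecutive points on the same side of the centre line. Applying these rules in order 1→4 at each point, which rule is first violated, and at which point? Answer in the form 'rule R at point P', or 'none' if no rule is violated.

Zone of each point (C = within 1σ̂, B = 1σ̂–2σ̂, A = 2σ̂–3σ̂, * = beyond 3σ̂; sign = side of CL): 1:-B, 2:-C, 3:-C, 4:+B, 5:+*, 6:-C, 7:-C, 8:+B, 9:+C, 10:+B, 11:+C, 12:-C, 13:-B, 14:-C, 15:-C, 16:+C
Rule 1 (one point beyond the 3σ limits) is satisfied at point 5.

rule 1 at point 5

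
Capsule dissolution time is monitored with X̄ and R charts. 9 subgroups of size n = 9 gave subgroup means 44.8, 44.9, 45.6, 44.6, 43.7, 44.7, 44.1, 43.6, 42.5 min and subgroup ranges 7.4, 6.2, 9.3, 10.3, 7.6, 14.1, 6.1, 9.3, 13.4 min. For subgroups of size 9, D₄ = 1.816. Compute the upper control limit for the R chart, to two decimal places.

16.89

R̄ = (7.4 + 6.2 + 9.3 + 10.3 + 7.6 + 14.1 + 6.1 + 9.3 + 13.4) / 9 = 83.7000 / 9 = 9.3000
UCL_R = D₄·R̄ = 1.816 × 9.3000 = 16.8888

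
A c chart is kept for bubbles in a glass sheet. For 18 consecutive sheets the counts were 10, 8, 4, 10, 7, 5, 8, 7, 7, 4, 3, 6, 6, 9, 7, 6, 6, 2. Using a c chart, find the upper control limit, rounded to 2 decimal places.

c̄ = (10 + 8 + 4 + 10 + 7 + 5 + 8 + 7 + 7 + 4 + 3 + 6 + 6 + 9 + 7 + 6 + 6 + 2) / 18 = 115 / 18 = 6.3889
UCL = c̄ + 3√c̄ = 6.3889 + 3 × √6.3889 = 6.3889 + 3 × 2.5276 = 13.9718

13.97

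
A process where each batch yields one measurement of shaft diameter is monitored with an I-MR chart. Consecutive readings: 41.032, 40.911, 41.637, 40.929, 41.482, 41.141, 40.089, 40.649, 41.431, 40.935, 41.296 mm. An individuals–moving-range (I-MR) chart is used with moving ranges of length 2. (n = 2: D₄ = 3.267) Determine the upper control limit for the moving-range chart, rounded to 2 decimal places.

1.86

Moving ranges: 0.121, 0.726, 0.708, 0.553, 0.341, 1.052, 0.560, 0.782, 0.496, 0.361; M̄R̄ = 5.7000 / 10 = 0.5700
UCL_MR = D₄·M̄R̄ = 3.267 × 0.5700 = 1.8622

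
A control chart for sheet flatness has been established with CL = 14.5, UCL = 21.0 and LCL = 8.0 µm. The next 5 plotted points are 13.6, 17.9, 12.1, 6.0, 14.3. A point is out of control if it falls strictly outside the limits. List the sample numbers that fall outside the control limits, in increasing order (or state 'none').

Compare each point to [8.0, 21.0]: sample 4 = 6.0 < LCL.

4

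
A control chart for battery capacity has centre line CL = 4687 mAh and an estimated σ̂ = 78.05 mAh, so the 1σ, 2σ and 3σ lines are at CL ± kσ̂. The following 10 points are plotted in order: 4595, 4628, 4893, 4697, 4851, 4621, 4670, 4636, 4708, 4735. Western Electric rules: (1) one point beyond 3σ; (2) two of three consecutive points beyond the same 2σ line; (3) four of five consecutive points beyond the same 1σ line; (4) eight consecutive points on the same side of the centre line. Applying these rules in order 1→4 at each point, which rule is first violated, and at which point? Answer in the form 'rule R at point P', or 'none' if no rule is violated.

Zone of each point (C = within 1σ̂, B = 1σ̂–2σ̂, A = 2σ̂–3σ̂, * = beyond 3σ̂; sign = side of CL): 1:-B, 2:-C, 3:+A, 4:+C, 5:+A, 6:-C, 7:-C, 8:-C, 9:+C, 10:+C
Rule 2 (two of three consecutive points beyond the same 2σ limit) is satisfied at point 5.

rule 2 at point 5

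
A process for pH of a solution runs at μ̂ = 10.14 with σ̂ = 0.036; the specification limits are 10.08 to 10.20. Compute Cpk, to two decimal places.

0.56

Cpu = (USL − μ̂) / (3σ̂) = (10.20 − 10.14) / (3 × 0.036) = 0.5556; Cpl = (μ̂ − LSL) / (3σ̂) = (10.14 − 10.08) / (3 × 0.036) = 0.5556; Cpk = min(Cpu, Cpl) = 0.5556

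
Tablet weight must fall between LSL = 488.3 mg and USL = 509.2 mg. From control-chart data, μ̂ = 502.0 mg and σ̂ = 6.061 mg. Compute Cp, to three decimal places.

0.575

Cp = (USL − LSL) / (6σ̂) = (509.2 − 488.3) / (6 × 6.061) = 20.9000 / 36.3660 = 0.5747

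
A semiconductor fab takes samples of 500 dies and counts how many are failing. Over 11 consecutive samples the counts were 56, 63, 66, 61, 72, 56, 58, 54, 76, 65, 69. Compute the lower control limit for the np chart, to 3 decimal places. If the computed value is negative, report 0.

40.970

p̄ = Σdᵢ / (k·n) = 696 / (11 × 500) = 0.12655
LCL = np̄ − 3·√(np̄(1−p̄)) = 63.2727 − 3 × 7.4341 = 40.9704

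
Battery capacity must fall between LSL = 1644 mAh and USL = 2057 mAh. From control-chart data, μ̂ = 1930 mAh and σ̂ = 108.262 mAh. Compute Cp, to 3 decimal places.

Cp = (USL − LSL) / (6σ̂) = (2057 − 1644) / (6 × 108.262) = 413.0000 / 649.5720 = 0.6358

0.636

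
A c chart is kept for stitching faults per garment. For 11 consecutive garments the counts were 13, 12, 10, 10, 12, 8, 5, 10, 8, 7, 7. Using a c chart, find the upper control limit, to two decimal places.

18.41

c̄ = (13 + 12 + 10 + 10 + 12 + 8 + 5 + 10 + 8 + 7 + 7) / 11 = 102 / 11 = 9.2727
UCL = c̄ + 3√c̄ = 9.2727 + 3 × √9.2727 = 9.2727 + 3 × 3.0451 = 18.4081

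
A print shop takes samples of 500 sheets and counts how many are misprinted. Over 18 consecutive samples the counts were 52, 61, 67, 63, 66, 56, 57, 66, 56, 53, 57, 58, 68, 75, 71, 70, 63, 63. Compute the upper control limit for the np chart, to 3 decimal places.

84.493

p̄ = Σdᵢ / (k·n) = 1122 / (18 × 500) = 0.12467
UCL = np̄ + 3·√(np̄(1−p̄)) = 62.3333 + 3 × √(62.3333×0.87533) = 62.3333 + 3 × 7.3866 = 84.4933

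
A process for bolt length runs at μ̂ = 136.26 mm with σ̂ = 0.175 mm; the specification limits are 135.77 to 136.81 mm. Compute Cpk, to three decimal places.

Cpu = (USL − μ̂) / (3σ̂) = (136.81 − 136.26) / (3 × 0.175) = 1.0476; Cpl = (μ̂ − LSL) / (3σ̂) = (136.26 − 135.77) / (3 × 0.175) = 0.9333; Cpk = min(Cpu, Cpl) = 0.9333

0.933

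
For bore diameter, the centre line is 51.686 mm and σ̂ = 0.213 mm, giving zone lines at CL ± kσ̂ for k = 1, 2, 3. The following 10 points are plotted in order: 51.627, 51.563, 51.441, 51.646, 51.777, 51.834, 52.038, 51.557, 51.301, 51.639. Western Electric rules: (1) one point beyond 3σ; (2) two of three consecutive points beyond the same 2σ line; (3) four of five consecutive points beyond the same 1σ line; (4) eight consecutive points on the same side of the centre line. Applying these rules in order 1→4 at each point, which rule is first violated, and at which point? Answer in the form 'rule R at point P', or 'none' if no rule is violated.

none

Zone of each point (C = within 1σ̂, B = 1σ̂–2σ̂, A = 2σ̂–3σ̂, * = beyond 3σ̂; sign = side of CL): 1:-C, 2:-C, 3:-B, 4:-C, 5:+C, 6:+C, 7:+B, 8:-C, 9:-B, 10:-C
No rule fires across all 10 points.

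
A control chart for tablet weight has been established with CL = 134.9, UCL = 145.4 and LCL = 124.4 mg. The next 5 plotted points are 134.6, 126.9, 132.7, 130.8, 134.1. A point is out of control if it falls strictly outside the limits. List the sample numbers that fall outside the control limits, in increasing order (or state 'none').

All 5 points lie within [124.4, 145.4].

none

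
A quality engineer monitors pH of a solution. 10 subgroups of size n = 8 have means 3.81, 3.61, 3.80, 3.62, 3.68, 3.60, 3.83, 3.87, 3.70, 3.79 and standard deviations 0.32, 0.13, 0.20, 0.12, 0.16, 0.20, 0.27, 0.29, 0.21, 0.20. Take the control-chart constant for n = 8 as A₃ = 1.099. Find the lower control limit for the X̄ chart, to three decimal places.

X̄̄ = (3.81 + 3.61 + 3.80 + 3.62 + 3.68 + 3.60 + 3.83 + 3.87 + 3.70 + 3.79) / 10 = 3.7310
s̄ = (0.32 + 0.13 + 0.20 + 0.12 + 0.16 + 0.20 + 0.27 + 0.29 + 0.21 + 0.20) / 10 = 0.2100
LCL = X̄̄ − A₃·s̄ = 3.7310 − 1.099 × 0.2100 = 3.5002

3.500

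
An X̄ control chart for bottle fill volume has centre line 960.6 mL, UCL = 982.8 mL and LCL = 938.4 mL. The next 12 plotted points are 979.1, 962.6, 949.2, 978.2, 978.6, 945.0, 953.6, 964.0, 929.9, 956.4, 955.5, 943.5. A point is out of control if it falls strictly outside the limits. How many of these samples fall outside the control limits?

1

Compare each point to [938.4, 982.8]: sample 9 = 929.9 < LCL.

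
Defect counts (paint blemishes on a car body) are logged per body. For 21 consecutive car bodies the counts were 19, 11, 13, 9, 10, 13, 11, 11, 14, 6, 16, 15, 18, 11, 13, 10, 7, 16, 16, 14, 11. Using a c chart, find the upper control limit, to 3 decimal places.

23.208

c̄ = (19 + 11 + 13 + 9 + 10 + 13 + 11 + 11 + 14 + 6 + 16 + 15 + 18 + 11 + 13 + 10 + 7 + 16 + 16 + 14 + 11) / 21 = 264 / 21 = 12.5714
UCL = c̄ + 3√c̄ = 12.5714 + 3 × √12.5714 = 12.5714 + 3 × 3.5456 = 23.2083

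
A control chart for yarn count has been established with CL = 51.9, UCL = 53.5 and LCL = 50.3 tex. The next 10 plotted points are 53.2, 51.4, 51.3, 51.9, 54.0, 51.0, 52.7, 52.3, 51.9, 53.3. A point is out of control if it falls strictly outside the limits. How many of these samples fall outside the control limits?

1

Compare each point to [50.3, 53.5]: sample 5 = 54.0 > UCL.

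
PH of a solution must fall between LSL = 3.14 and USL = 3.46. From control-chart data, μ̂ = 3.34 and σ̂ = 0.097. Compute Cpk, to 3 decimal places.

Cpu = (USL − μ̂) / (3σ̂) = (3.46 − 3.34) / (3 × 0.097) = 0.4124; Cpl = (μ̂ − LSL) / (3σ̂) = (3.34 − 3.14) / (3 × 0.097) = 0.6873; Cpk = min(Cpu, Cpl) = 0.4124

0.412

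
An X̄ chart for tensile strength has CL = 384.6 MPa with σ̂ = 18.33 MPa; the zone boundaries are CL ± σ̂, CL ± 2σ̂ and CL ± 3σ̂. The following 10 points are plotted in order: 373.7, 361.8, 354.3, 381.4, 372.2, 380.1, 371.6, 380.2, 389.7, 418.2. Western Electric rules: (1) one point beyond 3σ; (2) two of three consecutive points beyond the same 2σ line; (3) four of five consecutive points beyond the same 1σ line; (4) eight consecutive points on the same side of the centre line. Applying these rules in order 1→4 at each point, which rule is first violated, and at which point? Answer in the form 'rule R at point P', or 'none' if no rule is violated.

Zone of each point (C = within 1σ̂, B = 1σ̂–2σ̂, A = 2σ̂–3σ̂, * = beyond 3σ̂; sign = side of CL): 1:-C, 2:-B, 3:-B, 4:-C, 5:-C, 6:-C, 7:-C, 8:-C, 9:+C, 10:+B
Rule 4 (eight consecutive points on the same side of the centre line) is satisfied at point 8.

rule 4 at point 8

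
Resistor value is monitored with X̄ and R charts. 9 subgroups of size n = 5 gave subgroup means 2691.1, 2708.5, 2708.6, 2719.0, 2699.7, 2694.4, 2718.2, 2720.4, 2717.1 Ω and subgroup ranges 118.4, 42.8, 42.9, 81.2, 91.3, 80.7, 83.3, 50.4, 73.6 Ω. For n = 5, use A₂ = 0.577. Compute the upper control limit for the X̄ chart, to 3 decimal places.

2751.164

X̄̄ = (2691.1 + 2708.5 + 2708.6 + 2719.0 + 2699.7 + 2694.4 + 2718.2 + 2720.4 + 2717.1) / 9 = 24377.0000 / 9 = 2708.5556
R̄ = (118.4 + 42.8 + 42.9 + 81.2 + 91.3 + 80.7 + 83.3 + 50.4 + 73.6) / 9 = 664.6000 / 9 = 73.8444
UCL = X̄̄ + A₂·R̄ = 2708.5556 + 0.577 × 73.8444 = 2751.1638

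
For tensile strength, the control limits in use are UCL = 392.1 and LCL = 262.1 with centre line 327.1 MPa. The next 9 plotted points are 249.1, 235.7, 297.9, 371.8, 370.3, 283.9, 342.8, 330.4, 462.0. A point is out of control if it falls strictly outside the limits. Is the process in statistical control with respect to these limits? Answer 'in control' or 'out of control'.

Compare each point to [262.1, 392.1]: sample 1 = 249.1 < LCL; sample 2 = 235.7 < LCL; sample 9 = 462.0 > UCL.

out of control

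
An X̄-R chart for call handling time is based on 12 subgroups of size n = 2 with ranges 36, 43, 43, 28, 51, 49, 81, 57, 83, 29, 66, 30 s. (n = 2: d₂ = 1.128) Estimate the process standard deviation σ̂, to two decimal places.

R̄ = (36 + 43 + 43 + 28 + 51 + 49 + 81 + 57 + 83 + 29 + 66 + 30) / 12 = 49.6667
σ̂ = R̄ / d₂ = 49.6667 / 1.128 = 44.0307

44.03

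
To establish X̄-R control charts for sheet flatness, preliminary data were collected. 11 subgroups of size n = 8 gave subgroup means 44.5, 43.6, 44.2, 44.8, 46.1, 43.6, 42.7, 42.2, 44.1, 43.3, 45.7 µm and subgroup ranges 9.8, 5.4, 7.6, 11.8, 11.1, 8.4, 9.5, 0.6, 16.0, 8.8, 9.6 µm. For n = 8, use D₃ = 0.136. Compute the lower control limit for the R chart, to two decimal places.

R̄ = (9.8 + 5.4 + 7.6 + 11.8 + 11.1 + 8.4 + 9.5 + 0.6 + 16.0 + 8.8 + 9.6) / 11 = 98.6000 / 11 = 8.9636
LCL_R = D₃·R̄ = 0.136 × 8.9636 = 1.2191

1.22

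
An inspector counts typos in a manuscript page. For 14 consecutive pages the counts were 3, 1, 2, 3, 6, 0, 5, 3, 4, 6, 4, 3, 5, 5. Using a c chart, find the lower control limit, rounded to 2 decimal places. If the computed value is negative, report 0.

0.00

c̄ = (3 + 1 + 2 + 3 + 6 + 0 + 5 + 3 + 4 + 6 + 4 + 3 + 5 + 5) / 14 = 50 / 14 = 3.5714
LCL = c̄ − 3√c̄ = 3.5714 − 3 × 1.8898 = -2.0980 → 0 (cannot be negative)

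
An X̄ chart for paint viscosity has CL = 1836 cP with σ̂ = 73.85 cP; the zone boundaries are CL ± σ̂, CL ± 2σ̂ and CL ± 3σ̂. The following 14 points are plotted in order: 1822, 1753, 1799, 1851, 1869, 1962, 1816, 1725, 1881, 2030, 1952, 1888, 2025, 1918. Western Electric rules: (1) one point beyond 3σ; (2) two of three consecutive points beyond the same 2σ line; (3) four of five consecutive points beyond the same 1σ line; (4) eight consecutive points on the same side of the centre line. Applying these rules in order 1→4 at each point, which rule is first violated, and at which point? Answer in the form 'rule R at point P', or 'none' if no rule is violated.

Zone of each point (C = within 1σ̂, B = 1σ̂–2σ̂, A = 2σ̂–3σ̂, * = beyond 3σ̂; sign = side of CL): 1:-C, 2:-B, 3:-C, 4:+C, 5:+C, 6:+B, 7:-C, 8:-B, 9:+C, 10:+A, 11:+B, 12:+C, 13:+A, 14:+B
Rule 3 (four of five consecutive points beyond the same 1σ limit) is satisfied at point 14.

rule 3 at point 14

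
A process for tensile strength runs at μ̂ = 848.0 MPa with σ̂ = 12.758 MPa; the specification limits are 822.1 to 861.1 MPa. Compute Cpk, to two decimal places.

0.34

Cpu = (USL − μ̂) / (3σ̂) = (861.1 − 848.0) / (3 × 12.758) = 0.3423; Cpl = (μ̂ − LSL) / (3σ̂) = (848.0 − 822.1) / (3 × 12.758) = 0.6767; Cpk = min(Cpu, Cpl) = 0.3423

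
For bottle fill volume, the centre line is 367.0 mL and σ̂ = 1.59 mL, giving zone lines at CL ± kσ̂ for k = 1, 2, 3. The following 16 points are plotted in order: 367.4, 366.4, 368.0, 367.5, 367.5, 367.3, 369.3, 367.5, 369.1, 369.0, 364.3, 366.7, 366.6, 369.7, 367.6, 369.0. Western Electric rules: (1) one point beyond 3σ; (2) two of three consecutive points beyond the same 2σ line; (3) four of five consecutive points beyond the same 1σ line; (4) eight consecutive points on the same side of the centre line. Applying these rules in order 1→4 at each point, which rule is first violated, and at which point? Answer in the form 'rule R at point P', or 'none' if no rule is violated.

Zone of each point (C = within 1σ̂, B = 1σ̂–2σ̂, A = 2σ̂–3σ̂, * = beyond 3σ̂; sign = side of CL): 1:+C, 2:-C, 3:+C, 4:+C, 5:+C, 6:+C, 7:+B, 8:+C, 9:+B, 10:+B, 11:-B, 12:-C, 13:-C, 14:+B, 15:+C, 16:+B
Rule 4 (eight consecutive points on the same side of the centre line) is satisfied at point 10.

rule 4 at point 10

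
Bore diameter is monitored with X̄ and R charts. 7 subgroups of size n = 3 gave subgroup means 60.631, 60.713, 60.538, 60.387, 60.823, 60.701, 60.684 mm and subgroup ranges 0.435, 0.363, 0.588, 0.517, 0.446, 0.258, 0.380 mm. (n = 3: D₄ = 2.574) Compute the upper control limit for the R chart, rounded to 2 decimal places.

1.10

R̄ = (0.435 + 0.363 + 0.588 + 0.517 + 0.446 + 0.258 + 0.380) / 7 = 2.9870 / 7 = 0.4267
UCL_R = D₄·R̄ = 2.574 × 0.4267 = 1.0984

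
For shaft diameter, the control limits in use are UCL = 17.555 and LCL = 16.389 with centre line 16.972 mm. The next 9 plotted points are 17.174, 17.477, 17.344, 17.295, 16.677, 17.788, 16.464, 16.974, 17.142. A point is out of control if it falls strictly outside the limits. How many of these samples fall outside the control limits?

Compare each point to [16.389, 17.555]: sample 6 = 17.788 > UCL.

1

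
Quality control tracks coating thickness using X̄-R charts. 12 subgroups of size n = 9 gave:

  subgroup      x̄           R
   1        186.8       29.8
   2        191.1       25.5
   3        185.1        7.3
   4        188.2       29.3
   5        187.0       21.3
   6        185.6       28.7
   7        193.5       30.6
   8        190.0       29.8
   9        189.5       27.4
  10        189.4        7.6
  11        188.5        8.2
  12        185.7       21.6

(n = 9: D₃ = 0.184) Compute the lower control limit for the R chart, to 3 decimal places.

R̄ = (29.8 + 25.5 + 7.3 + 29.3 + 21.3 + 28.7 + 30.6 + 29.8 + 27.4 + 7.6 + 8.2 + 21.6) / 12 = 267.1000 / 12 = 22.2583
LCL_R = D₃·R̄ = 0.184 × 22.2583 = 4.0955

4.096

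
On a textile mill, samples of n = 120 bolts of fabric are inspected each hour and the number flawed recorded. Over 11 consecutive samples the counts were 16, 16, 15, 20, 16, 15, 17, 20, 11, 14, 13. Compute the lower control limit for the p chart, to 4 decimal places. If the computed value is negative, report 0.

p̄ = Σdᵢ / (k·n) = 173 / (11 × 120) = 0.13106
LCL = p̄ − 3·√(p̄(1−p̄)/n) = 0.13106 − 3 × 0.03081 = 0.03864

0.0386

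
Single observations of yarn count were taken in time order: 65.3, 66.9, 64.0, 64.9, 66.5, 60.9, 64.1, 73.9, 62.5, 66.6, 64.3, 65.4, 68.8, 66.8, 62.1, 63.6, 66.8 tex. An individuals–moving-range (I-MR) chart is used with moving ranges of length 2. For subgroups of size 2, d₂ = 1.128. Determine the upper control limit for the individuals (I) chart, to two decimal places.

75.35

X̄ = (65.3 + 66.9 + 64.0 + 64.9 + 66.5 + 60.9 + 64.1 + 73.9 + 62.5 + 66.6 + 64.3 + 65.4 + 68.8 + 66.8 + 62.1 + 63.6 + 66.8) / 17 = 65.4941
Moving ranges: 1.6, 2.9, 0.9, 1.6, 5.6, 3.2, 9.8, 11.4, 4.1, 2.3, 1.1, 3.4, 2.0, 4.7, 1.5, 3.2; M̄R̄ = 59.3000 / 16 = 3.7063
UCL = X̄ + 3·M̄R̄/d₂ = 65.4941 + 3 × 3.7063 / 1.128 = 75.3512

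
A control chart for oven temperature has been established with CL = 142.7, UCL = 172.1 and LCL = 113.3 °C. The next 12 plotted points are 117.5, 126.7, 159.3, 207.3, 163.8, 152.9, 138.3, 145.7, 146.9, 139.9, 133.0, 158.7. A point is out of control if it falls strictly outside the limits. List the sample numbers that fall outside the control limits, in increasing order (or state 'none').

Compare each point to [113.3, 172.1]: sample 4 = 207.3 > UCL.

4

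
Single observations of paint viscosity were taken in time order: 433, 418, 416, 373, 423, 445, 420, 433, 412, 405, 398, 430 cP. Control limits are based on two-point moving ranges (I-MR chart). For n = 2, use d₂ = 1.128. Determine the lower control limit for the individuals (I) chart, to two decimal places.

359.86

X̄ = (433 + 418 + 416 + 373 + 423 + 445 + 420 + 433 + 412 + 405 + 398 + 430) / 12 = 417.1667
Moving ranges: 15, 2, 43, 50, 22, 25, 13, 21, 7, 7, 32; M̄R̄ = 237.0000 / 11 = 21.5455
LCL = X̄ − 3·M̄R̄/d₂ = 417.1667 − 3 × 21.5455 / 1.128 = 359.8649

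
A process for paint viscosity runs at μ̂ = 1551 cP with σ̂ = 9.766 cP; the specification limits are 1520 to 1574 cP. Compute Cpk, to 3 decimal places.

0.785

Cpu = (USL − μ̂) / (3σ̂) = (1574 − 1551) / (3 × 9.766) = 0.7850; Cpl = (μ̂ − LSL) / (3σ̂) = (1551 − 1520) / (3 × 9.766) = 1.0581; Cpk = min(Cpu, Cpl) = 0.7850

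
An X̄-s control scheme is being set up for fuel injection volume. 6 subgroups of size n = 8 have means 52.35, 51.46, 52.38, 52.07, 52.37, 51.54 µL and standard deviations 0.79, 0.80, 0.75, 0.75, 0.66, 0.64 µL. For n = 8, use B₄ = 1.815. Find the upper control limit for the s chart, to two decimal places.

1.33

s̄ = (0.79 + 0.80 + 0.75 + 0.75 + 0.66 + 0.64) / 6 = 0.7317
UCL_s = B₄·s̄ = 1.815 × 0.7317 = 1.3280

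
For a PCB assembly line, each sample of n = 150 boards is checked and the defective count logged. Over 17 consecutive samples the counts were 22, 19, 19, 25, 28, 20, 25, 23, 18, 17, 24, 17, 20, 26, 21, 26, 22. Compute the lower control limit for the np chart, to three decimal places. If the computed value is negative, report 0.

p̄ = Σdᵢ / (k·n) = 372 / (17 × 150) = 0.14588
LCL = np̄ − 3·√(np̄(1−p̄)) = 21.8824 − 3 × 4.3232 = 8.9127

8.913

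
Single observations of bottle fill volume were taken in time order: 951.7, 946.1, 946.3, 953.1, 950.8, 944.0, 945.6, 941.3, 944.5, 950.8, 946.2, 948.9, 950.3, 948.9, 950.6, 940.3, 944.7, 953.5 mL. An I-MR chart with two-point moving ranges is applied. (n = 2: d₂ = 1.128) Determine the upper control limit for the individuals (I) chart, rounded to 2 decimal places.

958.97

X̄ = (951.7 + 946.1 + 946.3 + 953.1 + 950.8 + 944.0 + 945.6 + 941.3 + 944.5 + 950.8 + 946.2 + 948.9 + 950.3 + 948.9 + 950.6 + 940.3 + 944.7 + 953.5) / 18 = 947.6444
Moving ranges: 5.6, 0.2, 6.8, 2.3, 6.8, 1.6, 4.3, 3.2, 6.3, 4.6, 2.7, 1.4, 1.4, 1.7, 10.3, 4.4, 8.8; M̄R̄ = 72.4000 / 17 = 4.2588
UCL = X̄ + 3·M̄R̄/d₂ = 947.6444 + 3 × 4.2588 / 1.128 = 958.9711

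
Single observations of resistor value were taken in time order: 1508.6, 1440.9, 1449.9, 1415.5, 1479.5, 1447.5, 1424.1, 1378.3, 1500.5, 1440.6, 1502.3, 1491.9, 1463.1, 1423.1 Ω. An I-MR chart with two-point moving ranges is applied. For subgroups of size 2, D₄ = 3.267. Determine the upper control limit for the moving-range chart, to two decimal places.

150.61

Moving ranges: 67.7, 9.0, 34.4, 64.0, 32.0, 23.4, 45.8, 122.2, 59.9, 61.7, 10.4, 28.8, 40.0; M̄R̄ = 599.3000 / 13 = 46.1000
UCL_MR = D₄·M̄R̄ = 3.267 × 46.1000 = 150.6087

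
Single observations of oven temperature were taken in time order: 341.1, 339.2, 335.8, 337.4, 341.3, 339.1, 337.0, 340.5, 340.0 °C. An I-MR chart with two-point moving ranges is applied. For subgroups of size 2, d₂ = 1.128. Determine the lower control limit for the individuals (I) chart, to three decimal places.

332.695

X̄ = (341.1 + 339.2 + 335.8 + 337.4 + 341.3 + 339.1 + 337.0 + 340.5 + 340.0) / 9 = 339.0444
Moving ranges: 1.9, 3.4, 1.6, 3.9, 2.2, 2.1, 3.5, 0.5; M̄R̄ = 19.1000 / 8 = 2.3875
LCL = X̄ − 3·M̄R̄/d₂ = 339.0444 − 3 × 2.3875 / 1.128 = 332.6947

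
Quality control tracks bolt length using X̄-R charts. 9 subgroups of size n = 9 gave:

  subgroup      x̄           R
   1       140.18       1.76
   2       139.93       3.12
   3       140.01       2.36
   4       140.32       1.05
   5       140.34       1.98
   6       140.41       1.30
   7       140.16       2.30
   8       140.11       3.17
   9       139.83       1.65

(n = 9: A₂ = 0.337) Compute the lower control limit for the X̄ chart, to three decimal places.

139.443

X̄̄ = (140.18 + 139.93 + 140.01 + 140.32 + 140.34 + 140.41 + 140.16 + 140.11 + 139.83) / 9 = 1261.2900 / 9 = 140.1433
R̄ = (1.76 + 3.12 + 2.36 + 1.05 + 1.98 + 1.30 + 2.30 + 3.17 + 1.65) / 9 = 18.6900 / 9 = 2.0767
LCL = X̄̄ − A₂·R̄ = 140.1433 − 0.337 × 2.0767 = 139.4435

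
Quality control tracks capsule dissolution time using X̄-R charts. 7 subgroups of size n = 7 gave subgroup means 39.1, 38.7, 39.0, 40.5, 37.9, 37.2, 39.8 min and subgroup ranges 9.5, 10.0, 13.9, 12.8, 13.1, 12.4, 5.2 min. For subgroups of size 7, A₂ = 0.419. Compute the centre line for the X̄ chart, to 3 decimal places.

X̄̄ = (39.1 + 38.7 + 39.0 + 40.5 + 37.9 + 37.2 + 39.8) / 7 = 272.2000 / 7 = 38.8857
CL = X̄̄ = 38.8857

38.886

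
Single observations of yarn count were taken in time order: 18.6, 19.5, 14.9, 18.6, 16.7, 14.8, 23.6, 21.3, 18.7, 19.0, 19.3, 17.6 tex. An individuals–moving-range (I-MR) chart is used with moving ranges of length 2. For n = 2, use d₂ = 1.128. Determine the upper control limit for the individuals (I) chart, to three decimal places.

X̄ = (18.6 + 19.5 + 14.9 + 18.6 + 16.7 + 14.8 + 23.6 + 21.3 + 18.7 + 19.0 + 19.3 + 17.6) / 12 = 18.5500
Moving ranges: 0.9, 4.6, 3.7, 1.9, 1.9, 8.8, 2.3, 2.6, 0.3, 0.3, 1.7; M̄R̄ = 29.0000 / 11 = 2.6364
UCL = X̄ + 3·M̄R̄/d₂ = 18.5500 + 3 × 2.6364 / 1.128 = 25.5616

25.562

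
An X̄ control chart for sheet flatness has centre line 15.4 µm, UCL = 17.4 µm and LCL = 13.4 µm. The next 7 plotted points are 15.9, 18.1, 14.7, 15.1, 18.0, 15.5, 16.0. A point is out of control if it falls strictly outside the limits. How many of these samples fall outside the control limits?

Compare each point to [13.4, 17.4]: sample 2 = 18.1 > UCL; sample 5 = 18.0 > UCL.

2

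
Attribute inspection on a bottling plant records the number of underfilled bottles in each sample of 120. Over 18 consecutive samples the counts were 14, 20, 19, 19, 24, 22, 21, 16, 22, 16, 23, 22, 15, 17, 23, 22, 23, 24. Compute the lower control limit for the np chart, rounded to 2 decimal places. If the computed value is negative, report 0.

p̄ = Σdᵢ / (k·n) = 362 / (18 × 120) = 0.16759
LCL = np̄ − 3·√(np̄(1−p̄)) = 20.1111 − 3 × 4.0915 = 7.8365

7.84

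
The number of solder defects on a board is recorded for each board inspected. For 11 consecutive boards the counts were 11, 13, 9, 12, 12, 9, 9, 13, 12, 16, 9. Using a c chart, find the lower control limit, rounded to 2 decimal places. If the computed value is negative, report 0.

1.25

c̄ = (11 + 13 + 9 + 12 + 12 + 9 + 9 + 13 + 12 + 16 + 9) / 11 = 125 / 11 = 11.3636
LCL = c̄ − 3√c̄ = 11.3636 − 3 × 3.3710 = 1.2506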